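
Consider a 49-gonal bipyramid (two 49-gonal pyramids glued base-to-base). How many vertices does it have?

51

A bipyramid over an n-gon has 2n triangular faces and n + 2 vertices: V = 49 + 2 = 51, E = 3·49 = 147, F = 2·49 = 98.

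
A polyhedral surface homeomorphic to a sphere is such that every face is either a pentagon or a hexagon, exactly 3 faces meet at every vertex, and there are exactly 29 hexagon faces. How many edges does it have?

Let x be the number of pentagons; then F = 29 + x.
Edge–face incidences: 2E = 6·29 + 5·x = 174 + 5x.
Every vertex has degree 3, so 3V = 2E.
Euler: V − E + F = 2 ⇒ (2E)/3 − E + (29 + x) = 2.
Multiply by 6: 2·(2E) − 3·(2E) + 6·(29 + x) = 12, i.e. 174 + 6x − (174 + 5x) = 12.
Collecting terms: x = 12.
Then 2E = 174 + 5·12 = 234, so E = 117, V = 2E/3 = 78, F = 29 + 12 = 41.

117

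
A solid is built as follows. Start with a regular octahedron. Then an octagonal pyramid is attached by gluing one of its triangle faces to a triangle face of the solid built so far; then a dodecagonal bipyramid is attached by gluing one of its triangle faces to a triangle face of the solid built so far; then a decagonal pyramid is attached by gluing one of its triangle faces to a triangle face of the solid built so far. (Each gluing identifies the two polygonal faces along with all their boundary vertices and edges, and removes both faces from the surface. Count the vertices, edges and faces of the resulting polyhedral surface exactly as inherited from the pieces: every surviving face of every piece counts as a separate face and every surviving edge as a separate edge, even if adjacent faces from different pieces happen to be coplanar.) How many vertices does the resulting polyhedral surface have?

31

A regular octahedron: V=6, E=12, F=8.
Attach an octagonal pyramid (V=9, E=16, F=9) along a 3-gon: merge 3 vertices and 3 edges, delete both glued faces → V=12, E=25, F=15.
Attach a dodecagonal bipyramid (V=14, E=36, F=24) along a 3-gon: merge 3 vertices and 3 edges, delete both glued faces → V=23, E=58, F=37.
Attach a decagonal pyramid (V=11, E=20, F=11) along a 3-gon: merge 3 vertices and 3 edges, delete both glued faces → V=31, E=75, F=46.
Check: V − E + F = 31 − 75 + 46 = 2.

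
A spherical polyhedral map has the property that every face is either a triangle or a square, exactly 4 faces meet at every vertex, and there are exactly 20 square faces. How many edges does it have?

52

Let x be the number of triangles; then F = 20 + x.
Edge–face incidences: 2E = 4·20 + 3·x = 80 + 3x.
Every vertex has degree 4, so 4V = 2E.
Euler: V − E + F = 2 ⇒ (2E)/4 − E + (20 + x) = 2.
Multiply by 8: 2·(2E) − 4·(2E) + 8·(20 + x) = 16, i.e. 160 + 8x − 2·(80 + 3x) = 16.
Collecting terms: 2x = 16, so x = 8.
Then 2E = 80 + 3·8 = 104, so E = 52, V = 2E/4 = 26, F = 20 + 8 = 28.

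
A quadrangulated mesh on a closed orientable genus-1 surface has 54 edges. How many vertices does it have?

27

χ = 2 − 2·1 = 0, and every face is a square so 4F = 2E.
F = 2E/4 = 27. Then V = 0 + E − F = 0 + 54 − 27 = 27.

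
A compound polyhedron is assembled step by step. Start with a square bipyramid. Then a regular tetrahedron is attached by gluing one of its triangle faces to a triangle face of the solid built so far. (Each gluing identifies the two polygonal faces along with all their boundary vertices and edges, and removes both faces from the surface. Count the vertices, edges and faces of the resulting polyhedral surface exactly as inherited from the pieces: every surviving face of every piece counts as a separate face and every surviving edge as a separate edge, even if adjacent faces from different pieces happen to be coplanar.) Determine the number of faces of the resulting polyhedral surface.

A square bipyramid: V=6, E=12, F=8.
Attach a regular tetrahedron (V=4, E=6, F=4) along a 3-gon: merge 3 vertices and 3 edges, delete both glued faces → V=7, E=15, F=10.
Check: V − E + F = 7 − 15 + 10 = 2.

10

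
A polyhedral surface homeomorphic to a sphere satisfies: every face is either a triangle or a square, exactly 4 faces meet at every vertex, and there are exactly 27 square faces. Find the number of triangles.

Let x be the number of triangles; then F = 27 + x.
Edge–face incidences: 2E = 4·27 + 3·x = 108 + 3x.
Every vertex has degree 4, so 4V = 2E.
Euler: V − E + F = 2 ⇒ (2E)/4 − E + (27 + x) = 2.
Multiply by 8: 2·(2E) − 4·(2E) + 8·(27 + x) = 16, i.e. 216 + 8x − 2·(108 + 3x) = 16.
Collecting terms: 2x = 16, so x = 8.
Then 2E = 108 + 3·8 = 132, so E = 66, V = 2E/4 = 33, F = 27 + 8 = 35.

8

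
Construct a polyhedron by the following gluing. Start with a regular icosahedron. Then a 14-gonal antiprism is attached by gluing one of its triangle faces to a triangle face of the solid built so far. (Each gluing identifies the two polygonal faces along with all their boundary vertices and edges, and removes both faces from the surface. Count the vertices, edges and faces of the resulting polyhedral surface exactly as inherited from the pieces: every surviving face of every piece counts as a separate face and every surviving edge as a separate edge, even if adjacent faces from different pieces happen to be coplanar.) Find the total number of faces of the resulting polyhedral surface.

A regular icosahedron: V=12, E=30, F=20.
Attach a 14-gonal antiprism (V=28, E=56, F=30) along a 3-gon: merge 3 vertices and 3 edges, delete both glued faces → V=37, E=83, F=48.
Check: V − E + F = 37 − 83 + 48 = 2.

48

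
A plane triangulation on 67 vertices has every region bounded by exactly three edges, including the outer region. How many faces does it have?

130

In a plane triangulation 3F = 2E and V − E + F = 2, so F = 2V − 4 = 2·67 − 4 = 130.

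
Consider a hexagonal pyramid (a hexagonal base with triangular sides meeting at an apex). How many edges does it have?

A pyramid on an n-gon base has one n-gon and n triangles: V = 6 + 1 = 7, E = 2·6 = 12, F = 6 + 1 = 7.

12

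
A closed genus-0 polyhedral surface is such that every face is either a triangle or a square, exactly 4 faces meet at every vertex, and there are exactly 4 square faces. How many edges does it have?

Let x be the number of triangles; then F = 4 + x.
Edge–face incidences: 2E = 4·4 + 3·x = 16 + 3x.
Every vertex has degree 4, so 4V = 2E.
Euler: V − E + F = 2 ⇒ (2E)/4 − E + (4 + x) = 2.
Multiply by 8: 2·(2E) − 4·(2E) + 8·(4 + x) = 16, i.e. 32 + 8x − 2·(16 + 3x) = 16.
Collecting terms: 2x = 16, so x = 8.
Then 2E = 16 + 3·8 = 40, so E = 20, V = 2E/4 = 10, F = 4 + 8 = 12.

20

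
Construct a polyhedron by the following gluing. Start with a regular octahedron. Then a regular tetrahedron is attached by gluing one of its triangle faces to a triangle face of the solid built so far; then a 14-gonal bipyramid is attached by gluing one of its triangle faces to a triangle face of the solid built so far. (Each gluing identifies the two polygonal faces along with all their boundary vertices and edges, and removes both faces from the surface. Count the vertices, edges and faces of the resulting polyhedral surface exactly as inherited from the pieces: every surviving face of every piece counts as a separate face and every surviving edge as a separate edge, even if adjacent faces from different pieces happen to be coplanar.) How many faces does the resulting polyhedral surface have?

36

A regular octahedron: V=6, E=12, F=8.
Attach a regular tetrahedron (V=4, E=6, F=4) along a 3-gon: merge 3 vertices and 3 edges, delete both glued faces → V=7, E=15, F=10.
Attach a 14-gonal bipyramid (V=16, E=42, F=28) along a 3-gon: merge 3 vertices and 3 edges, delete both glued faces → V=20, E=54, F=36.
Check: V − E + F = 20 − 54 + 36 = 2.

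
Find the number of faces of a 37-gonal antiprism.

An antiprism on an n-gon has two n-gon caps and 2n triangles: V = 2·37 = 74, E = 4·37 = 148, F = 2·37 + 2 = 76.
Check: V − E + F = 74 − 148 + 76 = 2.

76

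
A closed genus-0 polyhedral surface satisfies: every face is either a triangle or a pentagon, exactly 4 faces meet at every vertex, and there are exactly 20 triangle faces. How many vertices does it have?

30

Let x be the number of pentagons; then F = 20 + x.
Edge–face incidences: 2E = 3·20 + 5·x = 60 + 5x.
Every vertex has degree 4, so 4V = 2E.
Euler: V − E + F = 2 ⇒ (2E)/4 − E + (20 + x) = 2.
Multiply by 8: 2·(2E) − 4·(2E) + 8·(20 + x) = 16, i.e. 160 + 8x − 2·(60 + 5x) = 16.
Collecting terms: −2x + 40 = 16, so −2x = −24, so x = 12.
Then 2E = 60 + 5·12 = 120, so E = 60, V = 2E/4 = 30, F = 20 + 12 = 32.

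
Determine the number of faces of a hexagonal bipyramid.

12

A bipyramid over an n-gon has 2n triangular faces and n + 2 vertices: V = 6 + 2 = 8, E = 3·6 = 18, F = 2·6 = 12.
Check: V − E + F = 8 − 18 + 12 = 2.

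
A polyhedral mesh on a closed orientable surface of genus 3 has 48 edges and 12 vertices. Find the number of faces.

32

For a closed orientable surface of genus 3, χ = 2 − 2·3 = -4.
F = -4 − V + E = -4 − 12 + 48 = 32.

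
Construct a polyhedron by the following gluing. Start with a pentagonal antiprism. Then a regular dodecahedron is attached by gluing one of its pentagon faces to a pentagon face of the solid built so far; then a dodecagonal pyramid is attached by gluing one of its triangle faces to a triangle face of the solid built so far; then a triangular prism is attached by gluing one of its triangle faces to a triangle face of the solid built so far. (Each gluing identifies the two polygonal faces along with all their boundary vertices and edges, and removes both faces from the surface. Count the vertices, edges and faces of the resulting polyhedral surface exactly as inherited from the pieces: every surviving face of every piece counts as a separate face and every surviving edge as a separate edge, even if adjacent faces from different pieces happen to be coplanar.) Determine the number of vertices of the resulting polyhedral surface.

38

A pentagonal antiprism: V=10, E=20, F=12.
Attach a regular dodecahedron (V=20, E=30, F=12) along a 5-gon: merge 5 vertices and 5 edges, delete both glued faces → V=25, E=45, F=22.
Attach a dodecagonal pyramid (V=13, E=24, F=13) along a 3-gon: merge 3 vertices and 3 edges, delete both glued faces → V=35, E=66, F=33.
Attach a triangular prism (V=6, E=9, F=5) along a 3-gon: merge 3 vertices and 3 edges, delete both glued faces → V=38, E=72, F=36.
Check: V − E + F = 38 − 72 + 36 = 2.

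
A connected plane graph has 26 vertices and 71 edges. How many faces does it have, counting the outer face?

Euler's formula for a connected plane graph: V − E + F = 2, so F = 2 − 26 + 71 = 47.

47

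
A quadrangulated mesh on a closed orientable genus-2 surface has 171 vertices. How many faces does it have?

173

χ = 2 − 2·2 = -2, and every face is a square so 4F = 2E.
V − E + F = -2 with E = 4F/2 gives 171 − (4/2 − 1)·F = -2, so F = 173 and E = 346.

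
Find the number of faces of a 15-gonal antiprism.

32

An antiprism on an n-gon has two n-gon caps and 2n triangles: V = 2·15 = 30, E = 4·15 = 60, F = 2·15 + 2 = 32.
Check: V − E + F = 30 − 60 + 32 = 2.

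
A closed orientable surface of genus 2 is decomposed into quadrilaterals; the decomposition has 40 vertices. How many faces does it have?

χ = 2 − 2·2 = -2, and every face is a square so 4F = 2E.
V − E + F = -2 with E = 4F/2 gives 40 − (4/2 − 1)·F = -2, so F = 42 and E = 84.

42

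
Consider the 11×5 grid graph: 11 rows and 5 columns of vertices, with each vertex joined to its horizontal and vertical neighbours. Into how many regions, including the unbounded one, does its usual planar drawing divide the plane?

The grid has V = 11·5 = 55 vertices and E = 11·4 + 5·10 = 94 edges.
F = 2 − V + E = 2 − 55 + 94 = 41.

41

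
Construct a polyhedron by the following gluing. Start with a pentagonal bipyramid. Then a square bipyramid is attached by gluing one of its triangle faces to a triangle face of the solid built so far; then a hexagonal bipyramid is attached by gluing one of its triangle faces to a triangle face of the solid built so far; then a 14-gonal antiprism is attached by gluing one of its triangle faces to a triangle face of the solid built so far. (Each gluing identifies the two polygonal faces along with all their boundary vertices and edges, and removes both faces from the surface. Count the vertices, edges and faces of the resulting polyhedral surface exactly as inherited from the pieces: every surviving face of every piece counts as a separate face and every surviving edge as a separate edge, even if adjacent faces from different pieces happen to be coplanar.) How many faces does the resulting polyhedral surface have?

A pentagonal bipyramid: V=7, E=15, F=10.
Attach a square bipyramid (V=6, E=12, F=8) along a 3-gon: merge 3 vertices and 3 edges, delete both glued faces → V=10, E=24, F=16.
Attach a hexagonal bipyramid (V=8, E=18, F=12) along a 3-gon: merge 3 vertices and 3 edges, delete both glued faces → V=15, E=39, F=26.
Attach a 14-gonal antiprism (V=28, E=56, F=30) along a 3-gon: merge 3 vertices and 3 edges, delete both glued faces → V=40, E=92, F=54.
Check: V − E + F = 40 − 92 + 54 = 2.

54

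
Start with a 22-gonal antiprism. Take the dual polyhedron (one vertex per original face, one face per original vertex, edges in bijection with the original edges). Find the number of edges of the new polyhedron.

88

The base solid has V = 44, E = 88, F = 46.
The dual swaps V and F and preserves E: V′ = F = 46, E′ = E = 88, F′ = V = 44.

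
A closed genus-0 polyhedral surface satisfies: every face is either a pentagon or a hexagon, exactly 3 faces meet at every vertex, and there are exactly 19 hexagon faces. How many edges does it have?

87

Let x be the number of pentagons; then F = 19 + x.
Edge–face incidences: 2E = 6·19 + 5·x = 114 + 5x.
Every vertex has degree 3, so 3V = 2E.
Euler: V − E + F = 2 ⇒ (2E)/3 − E + (19 + x) = 2.
Multiply by 6: 2·(2E) − 3·(2E) + 6·(19 + x) = 12, i.e. 114 + 6x − (114 + 5x) = 12.
Collecting terms: x = 12.
Then 2E = 114 + 5·12 = 174, so E = 87, V = 2E/3 = 58, F = 19 + 12 = 31.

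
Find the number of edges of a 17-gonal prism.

51

A prism on an n-gon has two n-gon bases and n rectangular sides: V = 2·17 = 34, E = 3·17 = 51, F = 17 + 2 = 19.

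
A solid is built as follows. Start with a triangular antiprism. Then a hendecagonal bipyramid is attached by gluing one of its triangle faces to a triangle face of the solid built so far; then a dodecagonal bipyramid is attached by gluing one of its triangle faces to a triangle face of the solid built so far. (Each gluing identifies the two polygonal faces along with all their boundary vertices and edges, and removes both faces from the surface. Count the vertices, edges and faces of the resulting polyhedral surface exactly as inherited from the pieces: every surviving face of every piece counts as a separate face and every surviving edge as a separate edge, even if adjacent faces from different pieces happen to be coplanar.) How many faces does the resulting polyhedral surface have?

50

A triangular antiprism: V=6, E=12, F=8.
Attach a hendecagonal bipyramid (V=13, E=33, F=22) along a 3-gon: merge 3 vertices and 3 edges, delete both glued faces → V=16, E=42, F=28.
Attach a dodecagonal bipyramid (V=14, E=36, F=24) along a 3-gon: merge 3 vertices and 3 edges, delete both glued faces → V=27, E=75, F=50.
Check: V − E + F = 27 − 75 + 50 = 2.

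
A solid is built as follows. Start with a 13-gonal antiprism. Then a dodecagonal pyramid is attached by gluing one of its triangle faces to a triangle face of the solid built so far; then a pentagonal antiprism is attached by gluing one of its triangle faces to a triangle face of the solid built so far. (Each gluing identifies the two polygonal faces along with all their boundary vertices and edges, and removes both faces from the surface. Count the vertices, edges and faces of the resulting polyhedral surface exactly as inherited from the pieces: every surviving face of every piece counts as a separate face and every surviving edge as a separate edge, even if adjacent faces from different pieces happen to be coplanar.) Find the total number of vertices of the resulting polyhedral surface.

A 13-gonal antiprism: V=26, E=52, F=28.
Attach a dodecagonal pyramid (V=13, E=24, F=13) along a 3-gon: merge 3 vertices and 3 edges, delete both glued faces → V=36, E=73, F=39.
Attach a pentagonal antiprism (V=10, E=20, F=12) along a 3-gon: merge 3 vertices and 3 edges, delete both glued faces → V=43, E=90, F=49.
Check: V − E + F = 43 − 90 + 49 = 2.

43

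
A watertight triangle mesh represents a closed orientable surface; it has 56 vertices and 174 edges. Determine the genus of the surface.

Every face is a triangle and each edge borders two faces, so 3F = 2·174, giving F = 116.
χ = V − E + F = 56 − 174 + 116 = -2.
For a closed orientable surface χ = 2 − 2g, so g = (2 − (-2))/2 = 2.

2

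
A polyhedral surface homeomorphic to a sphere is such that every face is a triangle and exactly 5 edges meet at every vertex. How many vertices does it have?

12

Each face has 3 edges and each edge borders two faces, so 2E = 3F.
Each vertex has degree 5, so 5V = 2E and hence V = 3F/5.
Euler: V − E + F = 2 ⇒ (3F/5) − (3F/2) + F = 2.
Multiply by 10: (6 − 15 + 10)F = 20, i.e. 1F = 20.
So F = 20, E = 3·20/2 = 30, V = 3·20/5 = 12.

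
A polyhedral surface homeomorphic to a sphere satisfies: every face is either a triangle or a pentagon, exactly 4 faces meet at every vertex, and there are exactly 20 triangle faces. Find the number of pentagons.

12

Let x be the number of pentagons; then F = 20 + x.
Edge–face incidences: 2E = 3·20 + 5·x = 60 + 5x.
Every vertex has degree 4, so 4V = 2E.
Euler: V − E + F = 2 ⇒ (2E)/4 − E + (20 + x) = 2.
Multiply by 8: 2·(2E) − 4·(2E) + 8·(20 + x) = 16, i.e. 160 + 8x − 2·(60 + 5x) = 16.
Collecting terms: −2x + 40 = 16, so −2x = −24, so x = 12.
Then 2E = 60 + 5·12 = 120, so E = 60, V = 2E/4 = 30, F = 20 + 12 = 32.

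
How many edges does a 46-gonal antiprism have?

184

An antiprism on an n-gon has two n-gon caps and 2n triangles: V = 2·46 = 92, E = 4·46 = 184, F = 2·46 + 2 = 94.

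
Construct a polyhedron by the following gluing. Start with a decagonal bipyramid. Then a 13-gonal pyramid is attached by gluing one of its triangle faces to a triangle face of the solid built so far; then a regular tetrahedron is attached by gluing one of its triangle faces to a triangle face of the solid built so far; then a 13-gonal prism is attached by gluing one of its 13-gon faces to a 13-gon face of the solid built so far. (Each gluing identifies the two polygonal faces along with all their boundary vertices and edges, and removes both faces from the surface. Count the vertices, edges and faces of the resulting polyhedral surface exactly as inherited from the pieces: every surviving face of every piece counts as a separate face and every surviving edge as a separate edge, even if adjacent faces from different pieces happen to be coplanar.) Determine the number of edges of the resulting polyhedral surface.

82

A decagonal bipyramid: V=12, E=30, F=20.
Attach a 13-gonal pyramid (V=14, E=26, F=14) along a 3-gon: merge 3 vertices and 3 edges, delete both glued faces → V=23, E=53, F=32.
Attach a regular tetrahedron (V=4, E=6, F=4) along a 3-gon: merge 3 vertices and 3 edges, delete both glued faces → V=24, E=56, F=34.
Attach a 13-gonal prism (V=26, E=39, F=15) along a 13-gon: merge 13 vertices and 13 edges, delete both glued faces → V=37, E=82, F=47.
Check: V − E + F = 37 − 82 + 47 = 2.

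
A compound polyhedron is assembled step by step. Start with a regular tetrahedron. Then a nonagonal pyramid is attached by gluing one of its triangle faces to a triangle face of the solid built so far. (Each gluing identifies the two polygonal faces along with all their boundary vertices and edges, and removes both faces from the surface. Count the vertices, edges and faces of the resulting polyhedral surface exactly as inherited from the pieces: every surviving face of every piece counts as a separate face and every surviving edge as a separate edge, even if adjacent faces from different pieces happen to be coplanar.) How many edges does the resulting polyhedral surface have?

A regular tetrahedron: V=4, E=6, F=4.
Attach a nonagonal pyramid (V=10, E=18, F=10) along a 3-gon: merge 3 vertices and 3 edges, delete both glued faces → V=11, E=21, F=12.
Check: V − E + F = 11 − 21 + 12 = 2.

21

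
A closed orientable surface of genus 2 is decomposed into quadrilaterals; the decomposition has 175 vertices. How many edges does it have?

354

χ = 2 − 2·2 = -2, and every face is a square so 4F = 2E.
V − E + F = -2 with E = 4F/2 gives 175 − (4/2 − 1)·F = -2, so F = 177 and E = 354.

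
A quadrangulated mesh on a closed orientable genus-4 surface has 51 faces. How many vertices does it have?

45

χ = 2 − 2·4 = -6, and every face is a square so 4F = 2E.
E = 4·51/2 = 102. Then V = -6 + E − F = -6 + 102 − 51 = 45.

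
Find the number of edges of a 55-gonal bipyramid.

165

A bipyramid over an n-gon has 2n triangular faces and n + 2 vertices: V = 55 + 2 = 57, E = 3·55 = 165, F = 2·55 = 110.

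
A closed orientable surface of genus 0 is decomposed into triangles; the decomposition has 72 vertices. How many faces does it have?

140

χ = 2 − 2·0 = 2, and every face is a triangle so 3F = 2E.
V − E + F = 2 with E = 3F/2 gives 72 − (3/2 − 1)·F = 2, so F = 140 and E = 210.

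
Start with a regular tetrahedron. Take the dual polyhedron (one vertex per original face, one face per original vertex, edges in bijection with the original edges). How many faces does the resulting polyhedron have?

The base solid has V = 4, E = 6, F = 4.
The dual swaps V and F and preserves E: V′ = F = 4, E′ = E = 6, F′ = V = 4.

4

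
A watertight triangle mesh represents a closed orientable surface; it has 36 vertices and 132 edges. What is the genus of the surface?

5

Every face is a triangle and each edge borders two faces, so 3F = 2·132, giving F = 88.
χ = V − E + F = 36 − 132 + 88 = -8.
For a closed orientable surface χ = 2 − 2g, so g = (2 − (-8))/2 = 5.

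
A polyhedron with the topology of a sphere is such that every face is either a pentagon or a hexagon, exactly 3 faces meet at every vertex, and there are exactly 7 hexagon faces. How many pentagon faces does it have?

12

Let x be the number of pentagons; then F = 7 + x.
Edge–face incidences: 2E = 6·7 + 5·x = 42 + 5x.
Every vertex has degree 3, so 3V = 2E.
Euler: V − E + F = 2 ⇒ (2E)/3 − E + (7 + x) = 2.
Multiply by 6: 2·(2E) − 3·(2E) + 6·(7 + x) = 12, i.e. 42 + 6x − (42 + 5x) = 12.
Collecting terms: x = 12.
Then 2E = 42 + 5·12 = 102, so E = 51, V = 2E/3 = 34, F = 7 + 12 = 19.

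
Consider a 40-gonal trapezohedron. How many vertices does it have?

The n-trapezohedron (dual of the n-antiprism) has V = 2·40 + 2 = 82, E = 4·40 = 160, F = 2·40 = 80.

82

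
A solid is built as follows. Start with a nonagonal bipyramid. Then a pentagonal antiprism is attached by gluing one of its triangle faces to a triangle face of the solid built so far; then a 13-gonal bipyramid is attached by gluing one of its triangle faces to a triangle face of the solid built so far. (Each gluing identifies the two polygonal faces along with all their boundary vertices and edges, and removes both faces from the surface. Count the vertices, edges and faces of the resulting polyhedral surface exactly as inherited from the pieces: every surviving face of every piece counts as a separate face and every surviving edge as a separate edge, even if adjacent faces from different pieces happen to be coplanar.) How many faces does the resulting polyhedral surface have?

A nonagonal bipyramid: V=11, E=27, F=18.
Attach a pentagonal antiprism (V=10, E=20, F=12) along a 3-gon: merge 3 vertices and 3 edges, delete both glued faces → V=18, E=44, F=28.
Attach a 13-gonal bipyramid (V=15, E=39, F=26) along a 3-gon: merge 3 vertices and 3 edges, delete both glued faces → V=30, E=80, F=52.
Check: V − E + F = 30 − 80 + 52 = 2.

52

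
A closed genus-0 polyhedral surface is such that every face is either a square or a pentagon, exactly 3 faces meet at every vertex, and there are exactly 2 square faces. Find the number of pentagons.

Let x be the number of pentagons; then F = 2 + x.
Edge–face incidences: 2E = 4·2 + 5·x = 8 + 5x.
Every vertex has degree 3, so 3V = 2E.
Euler: V − E + F = 2 ⇒ (2E)/3 − E + (2 + x) = 2.
Multiply by 6: 2·(2E) − 3·(2E) + 6·(2 + x) = 12, i.e. 12 + 6x − (8 + 5x) = 12.
Collecting terms: x + 4 = 12, so x = 8.
Then 2E = 8 + 5·8 = 48, so E = 24, V = 2E/3 = 16, F = 2 + 8 = 10.

8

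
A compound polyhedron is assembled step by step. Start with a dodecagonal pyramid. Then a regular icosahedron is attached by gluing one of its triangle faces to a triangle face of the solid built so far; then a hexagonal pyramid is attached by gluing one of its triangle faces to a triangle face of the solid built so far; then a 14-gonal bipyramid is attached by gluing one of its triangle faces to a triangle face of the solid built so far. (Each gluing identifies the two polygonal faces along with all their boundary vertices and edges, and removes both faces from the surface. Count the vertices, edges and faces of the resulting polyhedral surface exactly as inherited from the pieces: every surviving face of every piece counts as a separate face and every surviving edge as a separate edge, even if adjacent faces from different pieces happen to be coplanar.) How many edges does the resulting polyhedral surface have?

99

A dodecagonal pyramid: V=13, E=24, F=13.
Attach a regular icosahedron (V=12, E=30, F=20) along a 3-gon: merge 3 vertices and 3 edges, delete both glued faces → V=22, E=51, F=31.
Attach a hexagonal pyramid (V=7, E=12, F=7) along a 3-gon: merge 3 vertices and 3 edges, delete both glued faces → V=26, E=60, F=36.
Attach a 14-gonal bipyramid (V=16, E=42, F=28) along a 3-gon: merge 3 vertices and 3 edges, delete both glued faces → V=39, E=99, F=62.
Check: V − E + F = 39 − 99 + 62 = 2.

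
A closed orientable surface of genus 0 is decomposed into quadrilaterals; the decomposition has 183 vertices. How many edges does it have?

362

χ = 2 − 2·0 = 2, and every face is a square so 4F = 2E.
V − E + F = 2 with E = 4F/2 gives 183 − (4/2 − 1)·F = 2, so F = 181 and E = 362.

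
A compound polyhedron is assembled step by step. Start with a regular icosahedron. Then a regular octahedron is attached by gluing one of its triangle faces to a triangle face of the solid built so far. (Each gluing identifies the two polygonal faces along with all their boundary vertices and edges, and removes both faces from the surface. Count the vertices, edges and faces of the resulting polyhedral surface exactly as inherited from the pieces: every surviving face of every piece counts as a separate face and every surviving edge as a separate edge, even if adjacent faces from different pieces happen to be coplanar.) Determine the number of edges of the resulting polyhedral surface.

A regular icosahedron: V=12, E=30, F=20.
Attach a regular octahedron (V=6, E=12, F=8) along a 3-gon: merge 3 vertices and 3 edges, delete both glued faces → V=15, E=39, F=26.
Check: V − E + F = 15 − 39 + 26 = 2.

39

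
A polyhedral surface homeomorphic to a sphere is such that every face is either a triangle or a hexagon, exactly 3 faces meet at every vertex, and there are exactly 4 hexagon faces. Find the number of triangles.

Let x be the number of triangles; then F = 4 + x.
Edge–face incidences: 2E = 6·4 + 3·x = 24 + 3x.
Every vertex has degree 3, so 3V = 2E.
Euler: V − E + F = 2 ⇒ (2E)/3 − E + (4 + x) = 2.
Multiply by 6: 2·(2E) − 3·(2E) + 6·(4 + x) = 12, i.e. 24 + 6x − (24 + 3x) = 12.
Collecting terms: 3x = 12, so x = 4.
Then 2E = 24 + 3·4 = 36, so E = 18, V = 2E/3 = 12, F = 4 + 4 = 8.

4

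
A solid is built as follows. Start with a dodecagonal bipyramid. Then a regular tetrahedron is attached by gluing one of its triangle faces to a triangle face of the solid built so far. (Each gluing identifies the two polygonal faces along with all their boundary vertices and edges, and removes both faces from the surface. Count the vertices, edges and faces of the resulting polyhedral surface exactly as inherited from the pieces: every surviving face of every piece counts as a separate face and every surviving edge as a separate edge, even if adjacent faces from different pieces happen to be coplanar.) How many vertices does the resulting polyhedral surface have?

A dodecagonal bipyramid: V=14, E=36, F=24.
Attach a regular tetrahedron (V=4, E=6, F=4) along a 3-gon: merge 3 vertices and 3 edges, delete both glued faces → V=15, E=39, F=26.
Check: V − E + F = 15 − 39 + 26 = 2.

15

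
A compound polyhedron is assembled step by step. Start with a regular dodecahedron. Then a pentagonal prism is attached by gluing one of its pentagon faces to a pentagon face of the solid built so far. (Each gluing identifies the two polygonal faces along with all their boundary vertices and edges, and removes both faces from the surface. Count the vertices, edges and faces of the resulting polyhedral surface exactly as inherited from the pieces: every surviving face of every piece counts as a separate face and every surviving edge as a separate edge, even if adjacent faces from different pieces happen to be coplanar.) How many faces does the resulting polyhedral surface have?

17

A regular dodecahedron: V=20, E=30, F=12.
Attach a pentagonal prism (V=10, E=15, F=7) along a 5-gon: merge 5 vertices and 5 edges, delete both glued faces → V=25, E=40, F=17.
Check: V − E + F = 25 − 40 + 17 = 2.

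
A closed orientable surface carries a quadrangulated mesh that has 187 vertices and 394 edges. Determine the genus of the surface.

Every face is a square and each edge borders two faces, so 4F = 2·394, giving F = 197.
χ = V − E + F = 187 − 394 + 197 = -10.
For a closed orientable surface χ = 2 − 2g, so g = (2 − (-10))/2 = 6.

6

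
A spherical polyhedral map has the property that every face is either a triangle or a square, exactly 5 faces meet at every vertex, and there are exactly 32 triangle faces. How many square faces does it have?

Let x be the number of squares; then F = 32 + x.
Edge–face incidences: 2E = 3·32 + 4·x = 96 + 4x.
Every vertex has degree 5, so 5V = 2E.
Euler: V − E + F = 2 ⇒ (2E)/5 − E + (32 + x) = 2.
Multiply by 10: 2·(2E) − 5·(2E) + 10·(32 + x) = 20, i.e. 320 + 10x − 3·(96 + 4x) = 20.
Collecting terms: −2x + 32 = 20, so −2x = −12, so x = 6.
Then 2E = 96 + 4·6 = 120, so E = 60, V = 2E/5 = 24, F = 32 + 6 = 38.

6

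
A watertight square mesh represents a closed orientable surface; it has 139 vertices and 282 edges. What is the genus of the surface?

Every face is a square and each edge borders two faces, so 4F = 2·282, giving F = 141.
χ = V − E + F = 139 − 282 + 141 = -2.
For a closed orientable surface χ = 2 − 2g, so g = (2 − (-2))/2 = 2.

2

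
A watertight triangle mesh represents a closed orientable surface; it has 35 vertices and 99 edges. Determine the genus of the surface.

Every face is a triangle and each edge borders two faces, so 3F = 2·99, giving F = 66.
χ = V − E + F = 35 − 99 + 66 = 2.
For a closed orientable surface χ = 2 − 2g, so g = (2 − (2))/2 = 0.

0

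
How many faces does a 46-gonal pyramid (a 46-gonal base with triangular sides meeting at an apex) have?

47

A pyramid on an n-gon base has one n-gon and n triangles: V = 46 + 1 = 47, E = 2·46 = 92, F = 46 + 1 = 47.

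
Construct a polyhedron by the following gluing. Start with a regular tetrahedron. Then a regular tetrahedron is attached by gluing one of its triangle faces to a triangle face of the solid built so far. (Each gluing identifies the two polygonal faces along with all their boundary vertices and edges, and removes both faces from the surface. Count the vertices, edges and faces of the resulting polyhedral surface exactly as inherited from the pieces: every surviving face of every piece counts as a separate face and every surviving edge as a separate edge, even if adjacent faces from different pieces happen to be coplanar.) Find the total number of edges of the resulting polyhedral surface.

A regular tetrahedron: V=4, E=6, F=4.
Attach a regular tetrahedron (V=4, E=6, F=4) along a 3-gon: merge 3 vertices and 3 edges, delete both glued faces → V=5, E=9, F=6.
Check: V − E + F = 5 − 9 + 6 = 2.

9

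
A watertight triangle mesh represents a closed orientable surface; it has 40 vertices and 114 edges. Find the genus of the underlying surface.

Every face is a triangle and each edge borders two faces, so 3F = 2·114, giving F = 76.
χ = V − E + F = 40 − 114 + 76 = 2.
For a closed orientable surface χ = 2 − 2g, so g = (2 − (2))/2 = 0.

0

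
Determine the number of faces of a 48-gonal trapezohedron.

96

The n-trapezohedron (dual of the n-antiprism) has V = 2·48 + 2 = 98, E = 4·48 = 192, F = 2·48 = 96.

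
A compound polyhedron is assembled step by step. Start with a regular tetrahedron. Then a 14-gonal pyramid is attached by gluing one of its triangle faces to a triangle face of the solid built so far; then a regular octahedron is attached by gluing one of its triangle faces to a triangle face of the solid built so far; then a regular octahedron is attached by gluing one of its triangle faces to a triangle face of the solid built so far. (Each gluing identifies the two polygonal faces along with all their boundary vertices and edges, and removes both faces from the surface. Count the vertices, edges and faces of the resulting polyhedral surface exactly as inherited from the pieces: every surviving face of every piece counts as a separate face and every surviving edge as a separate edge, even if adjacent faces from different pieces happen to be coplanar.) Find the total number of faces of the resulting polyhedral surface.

29

A regular tetrahedron: V=4, E=6, F=4.
Attach a 14-gonal pyramid (V=15, E=28, F=15) along a 3-gon: merge 3 vertices and 3 edges, delete both glued faces → V=16, E=31, F=17.
Attach a regular octahedron (V=6, E=12, F=8) along a 3-gon: merge 3 vertices and 3 edges, delete both glued faces → V=19, E=40, F=23.
Attach a regular octahedron (V=6, E=12, F=8) along a 3-gon: merge 3 vertices and 3 edges, delete both glued faces → V=22, E=49, F=29.
Check: V − E + F = 22 − 49 + 29 = 2.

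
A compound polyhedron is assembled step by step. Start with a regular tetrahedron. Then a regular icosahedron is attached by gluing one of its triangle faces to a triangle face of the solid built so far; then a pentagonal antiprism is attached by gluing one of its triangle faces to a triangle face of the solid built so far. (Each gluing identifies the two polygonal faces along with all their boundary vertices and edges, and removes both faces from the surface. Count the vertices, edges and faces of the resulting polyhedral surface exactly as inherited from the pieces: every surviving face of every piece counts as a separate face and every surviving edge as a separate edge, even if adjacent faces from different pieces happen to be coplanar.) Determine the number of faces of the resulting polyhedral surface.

32

A regular tetrahedron: V=4, E=6, F=4.
Attach a regular icosahedron (V=12, E=30, F=20) along a 3-gon: merge 3 vertices and 3 edges, delete both glued faces → V=13, E=33, F=22.
Attach a pentagonal antiprism (V=10, E=20, F=12) along a 3-gon: merge 3 vertices and 3 edges, delete both glued faces → V=20, E=50, F=32.
Check: V − E + F = 20 − 50 + 32 = 2.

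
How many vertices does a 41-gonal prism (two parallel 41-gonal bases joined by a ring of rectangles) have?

A prism on an n-gon has two n-gon bases and n rectangular sides: V = 2·41 = 82, E = 3·41 = 123, F = 41 + 2 = 43.

82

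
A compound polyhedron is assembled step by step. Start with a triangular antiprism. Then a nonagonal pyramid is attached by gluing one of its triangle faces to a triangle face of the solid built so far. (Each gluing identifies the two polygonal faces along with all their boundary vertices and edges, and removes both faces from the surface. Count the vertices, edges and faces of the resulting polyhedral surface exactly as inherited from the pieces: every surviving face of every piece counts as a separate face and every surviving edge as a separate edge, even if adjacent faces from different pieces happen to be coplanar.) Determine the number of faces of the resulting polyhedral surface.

A triangular antiprism: V=6, E=12, F=8.
Attach a nonagonal pyramid (V=10, E=18, F=10) along a 3-gon: merge 3 vertices and 3 edges, delete both glued faces → V=13, E=27, F=16.
Check: V − E + F = 13 − 27 + 16 = 2.

16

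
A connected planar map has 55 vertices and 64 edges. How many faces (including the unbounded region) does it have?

Euler's formula for a connected plane graph: V − E + F = 2, so F = 2 − 55 + 64 = 11.

11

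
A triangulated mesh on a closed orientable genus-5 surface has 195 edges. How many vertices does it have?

57

χ = 2 − 2·5 = -8, and every face is a triangle so 3F = 2E.
F = 2E/3 = 130. Then V = -8 + E − F = -8 + 195 − 130 = 57.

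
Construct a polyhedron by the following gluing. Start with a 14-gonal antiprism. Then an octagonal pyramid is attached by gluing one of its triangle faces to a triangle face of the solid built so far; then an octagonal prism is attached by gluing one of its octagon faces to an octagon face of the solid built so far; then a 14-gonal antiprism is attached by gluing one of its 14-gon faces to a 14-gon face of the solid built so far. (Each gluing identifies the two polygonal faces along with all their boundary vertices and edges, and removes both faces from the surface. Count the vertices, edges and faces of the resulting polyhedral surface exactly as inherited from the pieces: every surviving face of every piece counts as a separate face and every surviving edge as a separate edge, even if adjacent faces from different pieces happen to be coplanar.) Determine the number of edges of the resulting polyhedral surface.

127

A 14-gonal antiprism: V=28, E=56, F=30.
Attach an octagonal pyramid (V=9, E=16, F=9) along a 3-gon: merge 3 vertices and 3 edges, delete both glued faces → V=34, E=69, F=37.
Attach an octagonal prism (V=16, E=24, F=10) along an 8-gon: merge 8 vertices and 8 edges, delete both glued faces → V=42, E=85, F=45.
Attach a 14-gonal antiprism (V=28, E=56, F=30) along a 14-gon: merge 14 vertices and 14 edges, delete both glued faces → V=56, E=127, F=73.
Check: V − E + F = 56 − 127 + 73 = 2.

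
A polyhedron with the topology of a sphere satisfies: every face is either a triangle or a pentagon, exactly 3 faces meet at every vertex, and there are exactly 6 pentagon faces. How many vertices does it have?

Let x be the number of triangles; then F = 6 + x.
Edge–face incidences: 2E = 5·6 + 3·x = 30 + 3x.
Every vertex has degree 3, so 3V = 2E.
Euler: V − E + F = 2 ⇒ (2E)/3 − E + (6 + x) = 2.
Multiply by 6: 2·(2E) − 3·(2E) + 6·(6 + x) = 12, i.e. 36 + 6x − (30 + 3x) = 12.
Collecting terms: 3x + 6 = 12, so 3x = 6, so x = 2.
Then 2E = 30 + 3·2 = 36, so E = 18, V = 2E/3 = 12, F = 6 + 2 = 8.

12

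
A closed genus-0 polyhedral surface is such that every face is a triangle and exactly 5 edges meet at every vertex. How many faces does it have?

Each face has 3 edges and each edge borders two faces, so 2E = 3F.
Each vertex has degree 5, so 5V = 2E and hence V = 3F/5.
Euler: V − E + F = 2 ⇒ (3F/5) − (3F/2) + F = 2.
Multiply by 10: (6 − 15 + 10)F = 20, i.e. 1F = 20.
So F = 20, E = 3·20/2 = 30, V = 3·20/5 = 12.

20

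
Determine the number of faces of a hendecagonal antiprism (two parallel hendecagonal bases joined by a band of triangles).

24

An antiprism on an n-gon has two n-gon caps and 2n triangles: V = 2·11 = 22, E = 4·11 = 44, F = 2·11 + 2 = 24.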